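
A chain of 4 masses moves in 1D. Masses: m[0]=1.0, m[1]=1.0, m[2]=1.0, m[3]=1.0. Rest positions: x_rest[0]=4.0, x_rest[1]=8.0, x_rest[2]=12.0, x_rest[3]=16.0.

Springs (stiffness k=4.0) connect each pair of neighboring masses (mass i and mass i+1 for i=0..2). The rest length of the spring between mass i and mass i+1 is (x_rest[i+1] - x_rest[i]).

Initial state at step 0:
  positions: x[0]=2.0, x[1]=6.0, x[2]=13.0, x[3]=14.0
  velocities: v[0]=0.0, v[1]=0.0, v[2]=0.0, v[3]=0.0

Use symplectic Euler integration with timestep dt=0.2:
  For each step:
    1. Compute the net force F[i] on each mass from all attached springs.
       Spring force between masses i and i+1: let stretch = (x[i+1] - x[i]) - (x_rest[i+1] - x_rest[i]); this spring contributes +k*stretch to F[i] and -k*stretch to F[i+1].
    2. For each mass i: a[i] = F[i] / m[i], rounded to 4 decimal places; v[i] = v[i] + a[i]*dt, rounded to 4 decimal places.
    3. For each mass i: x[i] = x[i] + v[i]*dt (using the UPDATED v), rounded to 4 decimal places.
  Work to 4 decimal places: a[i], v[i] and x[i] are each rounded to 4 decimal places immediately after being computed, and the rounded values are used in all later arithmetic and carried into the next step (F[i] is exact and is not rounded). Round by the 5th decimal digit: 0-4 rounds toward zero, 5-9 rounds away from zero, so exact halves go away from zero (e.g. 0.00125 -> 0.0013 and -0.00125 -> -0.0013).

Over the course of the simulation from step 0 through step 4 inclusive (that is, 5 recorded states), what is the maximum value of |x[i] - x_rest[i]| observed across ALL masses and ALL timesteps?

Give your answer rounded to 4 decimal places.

Step 0: x=[2.0000 6.0000 13.0000 14.0000] v=[0.0000 0.0000 0.0000 0.0000]
Step 1: x=[2.0000 6.4800 12.0400 14.4800] v=[0.0000 2.4000 -4.8000 2.4000]
Step 2: x=[2.0768 7.1328 10.5808 15.2096] v=[0.3840 3.2640 -7.2960 3.6480]
Step 3: x=[2.3226 7.5283 9.3105 15.8386] v=[1.2288 1.9776 -6.3514 3.1450]
Step 4: x=[2.7613 7.3761 8.7996 16.0631] v=[2.1934 -0.7612 -2.5547 1.1225]
Max displacement = 3.2004

Answer: 3.2004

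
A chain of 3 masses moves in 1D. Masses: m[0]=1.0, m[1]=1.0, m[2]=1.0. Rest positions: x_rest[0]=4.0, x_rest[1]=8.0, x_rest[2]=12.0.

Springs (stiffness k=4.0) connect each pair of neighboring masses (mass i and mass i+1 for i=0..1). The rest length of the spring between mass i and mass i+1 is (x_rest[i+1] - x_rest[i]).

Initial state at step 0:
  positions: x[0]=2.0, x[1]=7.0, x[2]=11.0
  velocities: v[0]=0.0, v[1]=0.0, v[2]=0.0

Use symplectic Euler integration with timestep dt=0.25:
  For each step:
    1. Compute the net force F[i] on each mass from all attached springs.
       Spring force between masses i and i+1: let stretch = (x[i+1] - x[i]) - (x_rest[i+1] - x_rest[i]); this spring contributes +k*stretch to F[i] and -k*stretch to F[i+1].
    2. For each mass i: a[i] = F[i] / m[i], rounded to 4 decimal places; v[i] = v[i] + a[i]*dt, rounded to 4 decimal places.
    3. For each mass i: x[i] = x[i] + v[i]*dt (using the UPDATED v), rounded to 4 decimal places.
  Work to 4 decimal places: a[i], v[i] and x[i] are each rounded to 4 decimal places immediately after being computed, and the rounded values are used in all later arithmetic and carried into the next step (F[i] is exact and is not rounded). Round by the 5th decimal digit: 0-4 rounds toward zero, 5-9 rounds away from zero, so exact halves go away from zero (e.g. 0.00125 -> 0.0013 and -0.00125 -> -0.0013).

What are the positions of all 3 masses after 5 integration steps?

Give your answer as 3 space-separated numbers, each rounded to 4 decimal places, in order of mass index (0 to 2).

Step 0: x=[2.0000 7.0000 11.0000] v=[0.0000 0.0000 0.0000]
Step 1: x=[2.2500 6.7500 11.0000] v=[1.0000 -1.0000 0.0000]
Step 2: x=[2.6250 6.4375 10.9375] v=[1.5000 -1.2500 -0.2500]
Step 3: x=[2.9531 6.2969 10.7500] v=[1.3125 -0.5625 -0.7500]
Step 4: x=[3.1172 6.4336 10.4492] v=[0.6563 0.5468 -1.2031]
Step 5: x=[3.1104 6.7451 10.1445] v=[-0.0273 1.2460 -1.2187]

Answer: 3.1104 6.7451 10.1445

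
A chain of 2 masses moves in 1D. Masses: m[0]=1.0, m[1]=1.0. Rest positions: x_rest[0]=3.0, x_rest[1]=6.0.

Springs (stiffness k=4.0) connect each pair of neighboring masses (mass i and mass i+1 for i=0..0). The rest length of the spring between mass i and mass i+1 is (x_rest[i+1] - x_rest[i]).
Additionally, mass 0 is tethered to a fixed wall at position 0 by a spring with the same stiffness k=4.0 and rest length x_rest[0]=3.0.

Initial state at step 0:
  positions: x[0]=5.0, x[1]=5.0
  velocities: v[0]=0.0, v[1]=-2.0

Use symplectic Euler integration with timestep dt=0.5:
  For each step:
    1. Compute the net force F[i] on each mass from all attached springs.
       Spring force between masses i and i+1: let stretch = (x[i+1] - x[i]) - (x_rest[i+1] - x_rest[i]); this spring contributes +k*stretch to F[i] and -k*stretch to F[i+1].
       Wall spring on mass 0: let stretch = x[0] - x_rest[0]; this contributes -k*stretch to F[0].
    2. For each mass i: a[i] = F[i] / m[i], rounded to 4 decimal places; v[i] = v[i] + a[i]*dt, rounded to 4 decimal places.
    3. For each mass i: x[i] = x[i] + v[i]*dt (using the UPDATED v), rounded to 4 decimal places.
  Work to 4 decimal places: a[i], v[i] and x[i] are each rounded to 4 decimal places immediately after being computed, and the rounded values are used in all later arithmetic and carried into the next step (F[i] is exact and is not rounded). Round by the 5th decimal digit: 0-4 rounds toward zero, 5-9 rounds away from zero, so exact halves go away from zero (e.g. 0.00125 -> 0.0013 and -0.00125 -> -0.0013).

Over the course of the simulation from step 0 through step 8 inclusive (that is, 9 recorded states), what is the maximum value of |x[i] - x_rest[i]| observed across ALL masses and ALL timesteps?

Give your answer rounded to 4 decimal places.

Answer: 3.0000

Derivation:
Step 0: x=[5.0000 5.0000] v=[0.0000 -2.0000]
Step 1: x=[0.0000 7.0000] v=[-10.0000 4.0000]
Step 2: x=[2.0000 5.0000] v=[4.0000 -4.0000]
Step 3: x=[5.0000 3.0000] v=[6.0000 -4.0000]
Step 4: x=[1.0000 6.0000] v=[-8.0000 6.0000]
Step 5: x=[1.0000 7.0000] v=[0.0000 2.0000]
Step 6: x=[6.0000 5.0000] v=[10.0000 -4.0000]
Step 7: x=[4.0000 7.0000] v=[-4.0000 4.0000]
Step 8: x=[1.0000 9.0000] v=[-6.0000 4.0000]
Max displacement = 3.0000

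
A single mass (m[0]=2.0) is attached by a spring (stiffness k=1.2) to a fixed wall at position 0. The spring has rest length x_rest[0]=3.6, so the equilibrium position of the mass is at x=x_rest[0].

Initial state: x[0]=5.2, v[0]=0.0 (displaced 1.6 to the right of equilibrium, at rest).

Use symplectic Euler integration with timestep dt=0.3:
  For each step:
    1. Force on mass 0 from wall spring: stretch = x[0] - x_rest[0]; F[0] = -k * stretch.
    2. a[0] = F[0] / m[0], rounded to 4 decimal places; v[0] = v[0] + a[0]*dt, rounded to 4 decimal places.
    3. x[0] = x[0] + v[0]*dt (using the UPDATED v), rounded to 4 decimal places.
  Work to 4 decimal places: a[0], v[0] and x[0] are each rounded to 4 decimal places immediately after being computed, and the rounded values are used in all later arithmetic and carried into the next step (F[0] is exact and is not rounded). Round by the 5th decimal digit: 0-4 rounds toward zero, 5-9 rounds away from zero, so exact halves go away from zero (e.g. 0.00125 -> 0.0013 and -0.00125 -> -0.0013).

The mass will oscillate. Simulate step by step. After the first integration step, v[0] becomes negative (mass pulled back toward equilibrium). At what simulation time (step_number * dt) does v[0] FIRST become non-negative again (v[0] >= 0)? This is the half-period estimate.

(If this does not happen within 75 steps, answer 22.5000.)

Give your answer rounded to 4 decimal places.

Step 0: x=[5.2000] v=[0.0000]
Step 1: x=[5.1136] v=[-0.2880]
Step 2: x=[4.9455] v=[-0.5605]
Step 3: x=[4.7047] v=[-0.8027]
Step 4: x=[4.4043] v=[-1.0015]
Step 5: x=[4.0604] v=[-1.1463]
Step 6: x=[3.6916] v=[-1.2292]
Step 7: x=[3.3179] v=[-1.2457]
Step 8: x=[2.9594] v=[-1.1949]
Step 9: x=[2.6355] v=[-1.0796]
Step 10: x=[2.3637] v=[-0.9060]
Step 11: x=[2.1587] v=[-0.6835]
Step 12: x=[2.0315] v=[-0.4241]
Step 13: x=[1.9890] v=[-0.1418]
Step 14: x=[2.0335] v=[0.1482]
First v>=0 after going negative at step 14, time=4.2000

Answer: 4.2000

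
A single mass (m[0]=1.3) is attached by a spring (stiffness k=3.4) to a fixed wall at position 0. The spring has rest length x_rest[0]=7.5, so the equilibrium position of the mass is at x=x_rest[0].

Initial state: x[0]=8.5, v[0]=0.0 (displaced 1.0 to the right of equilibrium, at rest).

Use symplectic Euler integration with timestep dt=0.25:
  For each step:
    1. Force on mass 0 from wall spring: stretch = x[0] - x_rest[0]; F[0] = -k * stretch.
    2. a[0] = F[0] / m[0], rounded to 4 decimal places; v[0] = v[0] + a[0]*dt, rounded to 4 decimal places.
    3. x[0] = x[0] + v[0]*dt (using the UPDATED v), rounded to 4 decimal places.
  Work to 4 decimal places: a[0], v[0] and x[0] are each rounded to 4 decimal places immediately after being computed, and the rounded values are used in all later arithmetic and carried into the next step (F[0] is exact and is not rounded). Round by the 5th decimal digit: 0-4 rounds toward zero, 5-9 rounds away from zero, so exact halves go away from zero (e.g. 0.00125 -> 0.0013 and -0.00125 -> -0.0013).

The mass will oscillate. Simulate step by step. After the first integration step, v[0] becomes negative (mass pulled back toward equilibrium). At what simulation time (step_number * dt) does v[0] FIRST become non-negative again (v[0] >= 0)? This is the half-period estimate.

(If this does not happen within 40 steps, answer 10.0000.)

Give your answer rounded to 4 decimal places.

Answer: 2.0000

Derivation:
Step 0: x=[8.5000] v=[0.0000]
Step 1: x=[8.3365] v=[-0.6539]
Step 2: x=[8.0363] v=[-1.2009]
Step 3: x=[7.6484] v=[-1.5516]
Step 4: x=[7.2363] v=[-1.6486]
Step 5: x=[6.8673] v=[-1.4762]
Step 6: x=[6.6017] v=[-1.0625]
Step 7: x=[6.4829] v=[-0.4752]
Step 8: x=[6.5304] v=[0.1898]
First v>=0 after going negative at step 8, time=2.0000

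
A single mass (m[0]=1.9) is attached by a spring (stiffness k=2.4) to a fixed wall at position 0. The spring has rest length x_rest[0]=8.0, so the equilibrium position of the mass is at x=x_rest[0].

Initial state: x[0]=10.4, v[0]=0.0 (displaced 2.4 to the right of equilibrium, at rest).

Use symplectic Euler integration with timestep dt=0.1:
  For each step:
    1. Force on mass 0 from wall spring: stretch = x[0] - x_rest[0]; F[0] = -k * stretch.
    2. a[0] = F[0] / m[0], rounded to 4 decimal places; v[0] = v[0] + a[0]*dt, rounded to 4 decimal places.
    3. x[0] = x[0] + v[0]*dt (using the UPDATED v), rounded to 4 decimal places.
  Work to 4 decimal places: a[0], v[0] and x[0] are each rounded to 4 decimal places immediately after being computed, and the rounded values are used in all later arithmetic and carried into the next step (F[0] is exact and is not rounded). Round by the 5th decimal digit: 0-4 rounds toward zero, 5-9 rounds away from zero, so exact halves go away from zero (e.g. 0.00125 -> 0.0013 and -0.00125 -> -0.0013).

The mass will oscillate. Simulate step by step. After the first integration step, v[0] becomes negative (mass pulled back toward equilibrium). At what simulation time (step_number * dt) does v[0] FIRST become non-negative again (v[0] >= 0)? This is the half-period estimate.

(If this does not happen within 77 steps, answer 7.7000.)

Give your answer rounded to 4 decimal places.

Step 0: x=[10.4000] v=[0.0000]
Step 1: x=[10.3697] v=[-0.3032]
Step 2: x=[10.3095] v=[-0.6025]
Step 3: x=[10.2201] v=[-0.8942]
Step 4: x=[10.1026] v=[-1.1746]
Step 5: x=[9.9586] v=[-1.4402]
Step 6: x=[9.7898] v=[-1.6876]
Step 7: x=[9.5984] v=[-1.9137]
Step 8: x=[9.3868] v=[-2.1156]
Step 9: x=[9.1577] v=[-2.2908]
Step 10: x=[8.9140] v=[-2.4370]
Step 11: x=[8.6588] v=[-2.5525]
Step 12: x=[8.3952] v=[-2.6357]
Step 13: x=[8.1266] v=[-2.6856]
Step 14: x=[7.8564] v=[-2.7016]
Step 15: x=[7.5881] v=[-2.6835]
Step 16: x=[7.3250] v=[-2.6315]
Step 17: x=[7.0704] v=[-2.5462]
Step 18: x=[6.8275] v=[-2.4288]
Step 19: x=[6.5994] v=[-2.2807]
Step 20: x=[6.3890] v=[-2.1038]
Step 21: x=[6.1990] v=[-1.9003]
Step 22: x=[6.0317] v=[-1.6728]
Step 23: x=[5.8893] v=[-1.4242]
Step 24: x=[5.7735] v=[-1.1576]
Step 25: x=[5.6859] v=[-0.8764]
Step 26: x=[5.6275] v=[-0.5841]
Step 27: x=[5.5991] v=[-0.2844]
Step 28: x=[5.6010] v=[0.0189]
First v>=0 after going negative at step 28, time=2.8000

Answer: 2.8000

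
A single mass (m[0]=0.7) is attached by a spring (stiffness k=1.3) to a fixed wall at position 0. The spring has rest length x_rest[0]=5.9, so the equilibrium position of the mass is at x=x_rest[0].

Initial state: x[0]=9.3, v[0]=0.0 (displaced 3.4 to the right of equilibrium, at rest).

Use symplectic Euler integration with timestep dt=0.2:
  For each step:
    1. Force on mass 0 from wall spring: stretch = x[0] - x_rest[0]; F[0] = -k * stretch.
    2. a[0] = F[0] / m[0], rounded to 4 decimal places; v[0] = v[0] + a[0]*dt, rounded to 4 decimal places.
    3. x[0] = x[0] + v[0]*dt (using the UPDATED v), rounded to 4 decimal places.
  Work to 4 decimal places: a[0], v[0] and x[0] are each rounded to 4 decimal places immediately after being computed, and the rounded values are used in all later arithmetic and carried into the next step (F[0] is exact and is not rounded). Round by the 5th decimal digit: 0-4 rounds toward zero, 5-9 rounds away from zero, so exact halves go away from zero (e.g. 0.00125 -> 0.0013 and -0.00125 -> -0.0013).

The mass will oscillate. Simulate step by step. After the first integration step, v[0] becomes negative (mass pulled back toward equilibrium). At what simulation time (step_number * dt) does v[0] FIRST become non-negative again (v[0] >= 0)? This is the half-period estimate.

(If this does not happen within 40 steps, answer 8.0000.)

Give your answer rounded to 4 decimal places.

Step 0: x=[9.3000] v=[0.0000]
Step 1: x=[9.0474] v=[-1.2629]
Step 2: x=[8.5610] v=[-2.4319]
Step 3: x=[7.8769] v=[-3.4203]
Step 4: x=[7.0460] v=[-4.1546]
Step 5: x=[6.1299] v=[-4.5803]
Step 6: x=[5.1968] v=[-4.6657]
Step 7: x=[4.3159] v=[-4.4045]
Step 8: x=[3.5527] v=[-3.8161]
Step 9: x=[2.9639] v=[-2.9442]
Step 10: x=[2.5932] v=[-1.8536]
Step 11: x=[2.4681] v=[-0.6254]
Step 12: x=[2.5980] v=[0.6493]
First v>=0 after going negative at step 12, time=2.4000

Answer: 2.4000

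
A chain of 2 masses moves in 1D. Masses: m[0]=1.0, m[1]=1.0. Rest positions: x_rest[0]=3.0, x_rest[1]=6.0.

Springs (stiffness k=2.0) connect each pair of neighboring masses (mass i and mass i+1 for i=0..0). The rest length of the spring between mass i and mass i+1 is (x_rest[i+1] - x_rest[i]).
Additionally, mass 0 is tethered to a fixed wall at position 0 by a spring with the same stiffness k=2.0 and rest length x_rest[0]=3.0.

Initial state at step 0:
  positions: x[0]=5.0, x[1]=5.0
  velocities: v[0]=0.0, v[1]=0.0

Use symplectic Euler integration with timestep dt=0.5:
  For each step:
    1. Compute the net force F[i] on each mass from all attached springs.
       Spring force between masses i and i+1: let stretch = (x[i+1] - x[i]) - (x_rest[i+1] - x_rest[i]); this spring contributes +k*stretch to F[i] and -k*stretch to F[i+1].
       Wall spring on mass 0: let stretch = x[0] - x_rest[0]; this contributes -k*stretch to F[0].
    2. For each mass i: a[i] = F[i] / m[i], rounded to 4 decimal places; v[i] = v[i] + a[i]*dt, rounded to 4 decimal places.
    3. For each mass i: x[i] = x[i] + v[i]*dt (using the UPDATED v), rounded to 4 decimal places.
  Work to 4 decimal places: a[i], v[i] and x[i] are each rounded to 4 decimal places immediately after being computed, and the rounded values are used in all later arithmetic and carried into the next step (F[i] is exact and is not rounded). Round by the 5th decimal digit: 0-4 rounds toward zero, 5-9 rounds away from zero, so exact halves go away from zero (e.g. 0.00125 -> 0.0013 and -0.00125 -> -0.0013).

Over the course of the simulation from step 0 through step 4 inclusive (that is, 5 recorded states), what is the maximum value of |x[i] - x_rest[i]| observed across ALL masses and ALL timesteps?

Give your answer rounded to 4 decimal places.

Answer: 2.2500

Derivation:
Step 0: x=[5.0000 5.0000] v=[0.0000 0.0000]
Step 1: x=[2.5000 6.5000] v=[-5.0000 3.0000]
Step 2: x=[0.7500 7.5000] v=[-3.5000 2.0000]
Step 3: x=[2.0000 6.6250] v=[2.5000 -1.7500]
Step 4: x=[4.5625 4.9375] v=[5.1250 -3.3750]
Max displacement = 2.2500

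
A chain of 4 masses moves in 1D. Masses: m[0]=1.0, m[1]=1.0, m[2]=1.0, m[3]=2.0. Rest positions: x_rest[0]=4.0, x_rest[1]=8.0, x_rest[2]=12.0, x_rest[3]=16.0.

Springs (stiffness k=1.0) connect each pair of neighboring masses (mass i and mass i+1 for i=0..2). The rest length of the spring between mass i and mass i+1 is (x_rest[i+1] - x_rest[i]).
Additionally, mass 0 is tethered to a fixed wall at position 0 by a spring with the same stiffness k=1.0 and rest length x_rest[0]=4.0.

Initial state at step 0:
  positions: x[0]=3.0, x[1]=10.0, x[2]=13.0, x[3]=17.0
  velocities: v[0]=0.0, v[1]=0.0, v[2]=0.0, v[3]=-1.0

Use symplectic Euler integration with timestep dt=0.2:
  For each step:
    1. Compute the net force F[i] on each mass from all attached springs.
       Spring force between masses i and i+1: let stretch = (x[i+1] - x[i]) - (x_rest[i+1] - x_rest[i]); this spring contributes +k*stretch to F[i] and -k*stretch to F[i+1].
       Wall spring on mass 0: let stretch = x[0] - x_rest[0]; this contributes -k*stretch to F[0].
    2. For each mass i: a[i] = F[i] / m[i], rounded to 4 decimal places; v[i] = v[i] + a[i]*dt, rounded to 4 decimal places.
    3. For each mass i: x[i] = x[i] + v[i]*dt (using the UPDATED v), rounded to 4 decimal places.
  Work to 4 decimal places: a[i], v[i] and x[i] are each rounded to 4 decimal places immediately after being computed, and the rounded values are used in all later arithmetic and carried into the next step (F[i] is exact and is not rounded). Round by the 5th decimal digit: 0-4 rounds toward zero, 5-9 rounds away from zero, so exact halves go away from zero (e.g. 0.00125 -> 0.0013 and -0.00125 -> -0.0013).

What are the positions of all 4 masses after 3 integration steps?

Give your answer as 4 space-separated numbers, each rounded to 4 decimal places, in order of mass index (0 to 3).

Answer: 3.8664 9.1409 13.1624 16.4196

Derivation:
Step 0: x=[3.0000 10.0000 13.0000 17.0000] v=[0.0000 0.0000 0.0000 -1.0000]
Step 1: x=[3.1600 9.8400 13.0400 16.8000] v=[0.8000 -0.8000 0.2000 -1.0000]
Step 2: x=[3.4608 9.5408 13.1024 16.6048] v=[1.5040 -1.4960 0.3120 -0.9760]
Step 3: x=[3.8664 9.1409 13.1624 16.4196] v=[2.0278 -1.9997 0.3002 -0.9262]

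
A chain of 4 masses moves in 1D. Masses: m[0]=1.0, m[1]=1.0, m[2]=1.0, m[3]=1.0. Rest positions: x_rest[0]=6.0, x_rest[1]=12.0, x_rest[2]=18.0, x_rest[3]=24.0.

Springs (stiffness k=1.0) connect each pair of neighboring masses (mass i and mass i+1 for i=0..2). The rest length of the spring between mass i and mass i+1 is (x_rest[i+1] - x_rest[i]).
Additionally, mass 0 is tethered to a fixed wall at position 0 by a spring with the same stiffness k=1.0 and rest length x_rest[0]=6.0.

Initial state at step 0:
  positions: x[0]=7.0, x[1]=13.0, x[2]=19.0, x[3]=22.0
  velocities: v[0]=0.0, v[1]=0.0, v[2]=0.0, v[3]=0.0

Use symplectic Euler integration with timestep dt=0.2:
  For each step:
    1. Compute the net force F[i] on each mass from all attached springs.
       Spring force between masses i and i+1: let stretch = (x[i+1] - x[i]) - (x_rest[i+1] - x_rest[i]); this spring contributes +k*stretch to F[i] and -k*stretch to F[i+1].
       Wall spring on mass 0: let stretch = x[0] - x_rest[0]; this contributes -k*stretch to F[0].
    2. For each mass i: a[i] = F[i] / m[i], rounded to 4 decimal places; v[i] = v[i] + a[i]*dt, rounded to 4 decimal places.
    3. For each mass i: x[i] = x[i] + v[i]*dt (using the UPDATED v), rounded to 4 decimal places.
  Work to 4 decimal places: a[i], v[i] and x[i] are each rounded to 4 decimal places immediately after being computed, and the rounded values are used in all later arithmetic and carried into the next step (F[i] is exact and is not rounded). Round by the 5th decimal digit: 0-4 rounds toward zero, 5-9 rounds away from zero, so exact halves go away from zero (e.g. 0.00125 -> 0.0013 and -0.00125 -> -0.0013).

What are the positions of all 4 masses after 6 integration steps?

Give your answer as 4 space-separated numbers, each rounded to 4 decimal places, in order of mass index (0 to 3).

Answer: 6.3448 12.6460 17.3475 23.9238

Derivation:
Step 0: x=[7.0000 13.0000 19.0000 22.0000] v=[0.0000 0.0000 0.0000 0.0000]
Step 1: x=[6.9600 13.0000 18.8800 22.1200] v=[-0.2000 0.0000 -0.6000 0.6000]
Step 2: x=[6.8832 12.9936 18.6544 22.3504] v=[-0.3840 -0.0320 -1.1280 1.1520]
Step 3: x=[6.7755 12.9692 18.3502 22.6730] v=[-0.5386 -0.1219 -1.5210 1.6128]
Step 4: x=[6.6445 12.9123 18.0037 23.0626] v=[-0.6550 -0.2844 -1.7326 1.9482]
Step 5: x=[6.4984 12.8084 17.6559 23.4899] v=[-0.7303 -0.5197 -1.7391 2.1364]
Step 6: x=[6.3448 12.6460 17.3475 23.9238] v=[-0.7680 -0.8122 -1.5418 2.1696]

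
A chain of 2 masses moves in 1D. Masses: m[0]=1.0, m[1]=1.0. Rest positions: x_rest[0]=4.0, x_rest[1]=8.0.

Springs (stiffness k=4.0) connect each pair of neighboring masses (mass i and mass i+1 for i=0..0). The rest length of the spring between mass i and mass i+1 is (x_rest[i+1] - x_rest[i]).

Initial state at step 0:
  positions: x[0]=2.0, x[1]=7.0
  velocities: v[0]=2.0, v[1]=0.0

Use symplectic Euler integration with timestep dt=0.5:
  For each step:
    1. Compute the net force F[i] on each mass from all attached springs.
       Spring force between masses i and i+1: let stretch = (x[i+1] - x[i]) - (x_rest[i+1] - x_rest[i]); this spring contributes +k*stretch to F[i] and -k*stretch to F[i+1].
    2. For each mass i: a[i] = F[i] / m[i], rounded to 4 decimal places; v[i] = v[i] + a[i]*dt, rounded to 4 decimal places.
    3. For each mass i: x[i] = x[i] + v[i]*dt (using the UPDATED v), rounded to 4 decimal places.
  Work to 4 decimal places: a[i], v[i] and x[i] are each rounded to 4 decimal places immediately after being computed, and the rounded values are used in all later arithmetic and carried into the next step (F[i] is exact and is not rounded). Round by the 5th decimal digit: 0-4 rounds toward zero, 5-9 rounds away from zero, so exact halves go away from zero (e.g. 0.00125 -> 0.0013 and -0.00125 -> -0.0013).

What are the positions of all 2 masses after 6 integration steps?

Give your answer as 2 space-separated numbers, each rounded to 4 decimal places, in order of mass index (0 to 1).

Step 0: x=[2.0000 7.0000] v=[2.0000 0.0000]
Step 1: x=[4.0000 6.0000] v=[4.0000 -2.0000]
Step 2: x=[4.0000 7.0000] v=[0.0000 2.0000]
Step 3: x=[3.0000 9.0000] v=[-2.0000 4.0000]
Step 4: x=[4.0000 9.0000] v=[2.0000 0.0000]
Step 5: x=[6.0000 8.0000] v=[4.0000 -2.0000]
Step 6: x=[6.0000 9.0000] v=[0.0000 2.0000]

Answer: 6.0000 9.0000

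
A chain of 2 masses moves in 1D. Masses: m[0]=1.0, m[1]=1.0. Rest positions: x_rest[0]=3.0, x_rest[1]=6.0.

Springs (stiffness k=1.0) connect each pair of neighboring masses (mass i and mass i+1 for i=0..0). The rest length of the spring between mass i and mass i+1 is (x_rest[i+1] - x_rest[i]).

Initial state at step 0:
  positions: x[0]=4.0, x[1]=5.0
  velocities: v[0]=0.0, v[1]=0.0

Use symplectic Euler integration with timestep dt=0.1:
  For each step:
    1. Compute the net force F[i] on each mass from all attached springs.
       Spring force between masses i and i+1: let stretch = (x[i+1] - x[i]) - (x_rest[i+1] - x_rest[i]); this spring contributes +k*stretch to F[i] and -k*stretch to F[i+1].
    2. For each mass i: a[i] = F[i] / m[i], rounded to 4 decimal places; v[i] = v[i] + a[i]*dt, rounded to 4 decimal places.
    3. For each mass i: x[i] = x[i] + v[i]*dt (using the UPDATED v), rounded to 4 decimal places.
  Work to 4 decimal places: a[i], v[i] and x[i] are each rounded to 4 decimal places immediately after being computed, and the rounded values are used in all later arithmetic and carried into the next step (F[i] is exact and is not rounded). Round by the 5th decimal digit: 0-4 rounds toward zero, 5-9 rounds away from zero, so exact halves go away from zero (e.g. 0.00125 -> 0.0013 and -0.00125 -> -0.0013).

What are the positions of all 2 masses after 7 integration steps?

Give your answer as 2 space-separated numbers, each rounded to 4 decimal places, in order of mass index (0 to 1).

Answer: 3.4888 5.5114

Derivation:
Step 0: x=[4.0000 5.0000] v=[0.0000 0.0000]
Step 1: x=[3.9800 5.0200] v=[-0.2000 0.2000]
Step 2: x=[3.9404 5.0596] v=[-0.3960 0.3960]
Step 3: x=[3.8820 5.1180] v=[-0.5841 0.5841]
Step 4: x=[3.8060 5.1941] v=[-0.7605 0.7605]
Step 5: x=[3.7138 5.2863] v=[-0.9217 0.9217]
Step 6: x=[3.6074 5.3928] v=[-1.0645 1.0645]
Step 7: x=[3.4888 5.5114] v=[-1.1860 1.1860]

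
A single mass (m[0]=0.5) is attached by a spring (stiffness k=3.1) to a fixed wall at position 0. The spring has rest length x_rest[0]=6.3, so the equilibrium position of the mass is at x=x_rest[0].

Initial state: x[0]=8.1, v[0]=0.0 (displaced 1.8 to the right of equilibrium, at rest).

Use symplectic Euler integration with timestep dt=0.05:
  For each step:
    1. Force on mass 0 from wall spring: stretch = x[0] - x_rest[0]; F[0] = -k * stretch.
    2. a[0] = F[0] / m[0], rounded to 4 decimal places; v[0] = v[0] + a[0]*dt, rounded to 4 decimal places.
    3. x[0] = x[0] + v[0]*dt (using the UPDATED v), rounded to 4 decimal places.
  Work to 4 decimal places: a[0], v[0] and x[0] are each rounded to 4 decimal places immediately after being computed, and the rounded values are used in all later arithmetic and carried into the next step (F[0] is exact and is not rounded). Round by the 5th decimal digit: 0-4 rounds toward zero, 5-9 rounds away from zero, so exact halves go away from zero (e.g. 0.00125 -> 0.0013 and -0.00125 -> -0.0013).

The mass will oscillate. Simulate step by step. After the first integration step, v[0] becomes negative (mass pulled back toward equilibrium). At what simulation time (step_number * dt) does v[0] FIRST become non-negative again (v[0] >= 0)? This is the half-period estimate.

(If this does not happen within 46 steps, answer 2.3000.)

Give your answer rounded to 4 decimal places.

Step 0: x=[8.1000] v=[0.0000]
Step 1: x=[8.0721] v=[-0.5580]
Step 2: x=[8.0167] v=[-1.1074]
Step 3: x=[7.9347] v=[-1.6396]
Step 4: x=[7.8274] v=[-2.1464]
Step 5: x=[7.6964] v=[-2.6199]
Step 6: x=[7.5438] v=[-3.0528]
Step 7: x=[7.3719] v=[-3.4384]
Step 8: x=[7.1834] v=[-3.7707]
Step 9: x=[6.9812] v=[-4.0446]
Step 10: x=[6.7684] v=[-4.2558]
Step 11: x=[6.5484] v=[-4.4010]
Step 12: x=[6.3245] v=[-4.4780]
Step 13: x=[6.1002] v=[-4.4856]
Step 14: x=[5.8790] v=[-4.4237]
Step 15: x=[5.6643] v=[-4.2932]
Step 16: x=[5.4595] v=[-4.0961]
Step 17: x=[5.2677] v=[-3.8355]
Step 18: x=[5.0919] v=[-3.5155]
Step 19: x=[4.9349] v=[-3.1410]
Step 20: x=[4.7990] v=[-2.7178]
Step 21: x=[4.6864] v=[-2.2525]
Step 22: x=[4.5988] v=[-1.7523]
Step 23: x=[4.5376] v=[-1.2249]
Step 24: x=[4.5037] v=[-0.6786]
Step 25: x=[4.4976] v=[-0.1217]
Step 26: x=[4.5195] v=[0.4370]
First v>=0 after going negative at step 26, time=1.3000

Answer: 1.3000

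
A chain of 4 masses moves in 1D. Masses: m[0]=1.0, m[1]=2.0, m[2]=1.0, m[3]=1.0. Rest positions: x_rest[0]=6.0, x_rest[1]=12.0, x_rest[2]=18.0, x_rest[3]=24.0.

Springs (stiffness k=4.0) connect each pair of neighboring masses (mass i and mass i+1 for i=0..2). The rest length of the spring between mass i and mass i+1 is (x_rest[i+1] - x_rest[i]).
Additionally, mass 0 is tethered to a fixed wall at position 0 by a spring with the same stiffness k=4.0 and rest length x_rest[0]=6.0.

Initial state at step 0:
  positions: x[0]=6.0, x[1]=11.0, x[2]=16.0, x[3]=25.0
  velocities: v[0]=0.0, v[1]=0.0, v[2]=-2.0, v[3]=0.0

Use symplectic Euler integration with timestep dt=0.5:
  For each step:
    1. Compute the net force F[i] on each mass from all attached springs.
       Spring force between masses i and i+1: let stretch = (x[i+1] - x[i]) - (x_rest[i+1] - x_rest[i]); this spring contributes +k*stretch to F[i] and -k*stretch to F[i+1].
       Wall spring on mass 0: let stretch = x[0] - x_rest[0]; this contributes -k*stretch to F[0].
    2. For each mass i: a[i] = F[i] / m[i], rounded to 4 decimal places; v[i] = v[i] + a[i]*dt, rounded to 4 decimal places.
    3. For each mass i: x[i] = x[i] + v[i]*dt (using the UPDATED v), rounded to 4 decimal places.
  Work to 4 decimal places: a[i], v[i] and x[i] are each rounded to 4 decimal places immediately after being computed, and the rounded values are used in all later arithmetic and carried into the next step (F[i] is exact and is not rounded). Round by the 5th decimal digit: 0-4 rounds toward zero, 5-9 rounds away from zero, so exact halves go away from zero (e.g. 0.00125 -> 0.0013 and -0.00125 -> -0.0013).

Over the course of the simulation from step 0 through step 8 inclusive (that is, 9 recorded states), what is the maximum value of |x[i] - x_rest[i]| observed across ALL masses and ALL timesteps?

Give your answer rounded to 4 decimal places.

Step 0: x=[6.0000 11.0000 16.0000 25.0000] v=[0.0000 0.0000 -2.0000 0.0000]
Step 1: x=[5.0000 11.0000 19.0000 22.0000] v=[-2.0000 0.0000 6.0000 -6.0000]
Step 2: x=[5.0000 12.0000 17.0000 22.0000] v=[0.0000 2.0000 -4.0000 0.0000]
Step 3: x=[7.0000 12.0000 15.0000 23.0000] v=[4.0000 0.0000 -4.0000 2.0000]
Step 4: x=[7.0000 11.0000 18.0000 22.0000] v=[0.0000 -2.0000 6.0000 -2.0000]
Step 5: x=[4.0000 11.5000 18.0000 23.0000] v=[-6.0000 1.0000 0.0000 2.0000]
Step 6: x=[4.5000 11.5000 16.5000 25.0000] v=[1.0000 0.0000 -3.0000 4.0000]
Step 7: x=[7.5000 10.5000 18.5000 24.5000] v=[6.0000 -2.0000 4.0000 -1.0000]
Step 8: x=[6.0000 12.0000 18.5000 24.0000] v=[-3.0000 3.0000 0.0000 -1.0000]
Max displacement = 3.0000

Answer: 3.0000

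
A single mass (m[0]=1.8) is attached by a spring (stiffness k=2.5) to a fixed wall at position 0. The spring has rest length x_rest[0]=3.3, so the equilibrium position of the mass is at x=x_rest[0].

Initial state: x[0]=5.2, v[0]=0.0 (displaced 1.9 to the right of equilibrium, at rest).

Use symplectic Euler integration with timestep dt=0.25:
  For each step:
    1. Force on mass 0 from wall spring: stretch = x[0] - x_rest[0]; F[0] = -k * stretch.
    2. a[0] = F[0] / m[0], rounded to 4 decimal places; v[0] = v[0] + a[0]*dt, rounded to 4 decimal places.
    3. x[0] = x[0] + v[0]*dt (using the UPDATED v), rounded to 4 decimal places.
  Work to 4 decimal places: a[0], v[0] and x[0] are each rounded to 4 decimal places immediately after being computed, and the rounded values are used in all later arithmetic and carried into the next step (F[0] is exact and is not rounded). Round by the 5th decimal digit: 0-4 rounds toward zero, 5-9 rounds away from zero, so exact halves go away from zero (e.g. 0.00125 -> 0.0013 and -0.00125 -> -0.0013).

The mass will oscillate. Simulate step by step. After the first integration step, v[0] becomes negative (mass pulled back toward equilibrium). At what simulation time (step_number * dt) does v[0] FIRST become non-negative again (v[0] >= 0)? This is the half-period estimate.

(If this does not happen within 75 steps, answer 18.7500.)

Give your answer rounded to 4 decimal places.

Answer: 2.7500

Derivation:
Step 0: x=[5.2000] v=[0.0000]
Step 1: x=[5.0351] v=[-0.6597]
Step 2: x=[4.7196] v=[-1.2622]
Step 3: x=[4.2808] v=[-1.7551]
Step 4: x=[3.7569] v=[-2.0957]
Step 5: x=[3.1933] v=[-2.2544]
Step 6: x=[2.6390] v=[-2.2174]
Step 7: x=[2.1420] v=[-1.9879]
Step 8: x=[1.7456] v=[-1.5858]
Step 9: x=[1.4841] v=[-1.0461]
Step 10: x=[1.3802] v=[-0.4156]
Step 11: x=[1.4430] v=[0.2510]
First v>=0 after going negative at step 11, time=2.7500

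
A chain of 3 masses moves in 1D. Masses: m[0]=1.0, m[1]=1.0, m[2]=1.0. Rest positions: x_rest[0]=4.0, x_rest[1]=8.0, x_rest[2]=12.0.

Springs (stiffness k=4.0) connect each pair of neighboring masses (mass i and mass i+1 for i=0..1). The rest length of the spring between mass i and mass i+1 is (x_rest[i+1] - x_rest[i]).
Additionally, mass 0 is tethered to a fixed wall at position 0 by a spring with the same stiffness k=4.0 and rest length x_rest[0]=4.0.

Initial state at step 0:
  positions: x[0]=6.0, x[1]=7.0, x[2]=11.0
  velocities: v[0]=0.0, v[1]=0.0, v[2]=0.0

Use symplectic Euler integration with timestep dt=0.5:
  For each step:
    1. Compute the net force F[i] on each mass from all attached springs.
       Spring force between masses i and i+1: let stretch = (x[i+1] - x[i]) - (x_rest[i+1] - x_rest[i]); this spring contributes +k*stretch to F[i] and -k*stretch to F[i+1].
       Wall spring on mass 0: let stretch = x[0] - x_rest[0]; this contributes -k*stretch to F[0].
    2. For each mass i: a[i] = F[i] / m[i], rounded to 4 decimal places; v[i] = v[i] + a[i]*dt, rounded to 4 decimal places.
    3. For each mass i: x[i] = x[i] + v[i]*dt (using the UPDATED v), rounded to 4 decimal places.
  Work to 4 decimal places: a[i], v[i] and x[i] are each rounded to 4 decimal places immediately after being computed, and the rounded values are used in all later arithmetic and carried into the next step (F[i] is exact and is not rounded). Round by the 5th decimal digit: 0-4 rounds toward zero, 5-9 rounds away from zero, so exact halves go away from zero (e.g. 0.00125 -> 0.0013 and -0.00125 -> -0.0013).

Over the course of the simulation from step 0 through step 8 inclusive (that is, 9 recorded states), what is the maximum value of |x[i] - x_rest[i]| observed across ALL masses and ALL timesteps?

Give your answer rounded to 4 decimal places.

Step 0: x=[6.0000 7.0000 11.0000] v=[0.0000 0.0000 0.0000]
Step 1: x=[1.0000 10.0000 11.0000] v=[-10.0000 6.0000 0.0000]
Step 2: x=[4.0000 5.0000 14.0000] v=[6.0000 -10.0000 6.0000]
Step 3: x=[4.0000 8.0000 12.0000] v=[0.0000 6.0000 -4.0000]
Step 4: x=[4.0000 11.0000 10.0000] v=[0.0000 6.0000 -4.0000]
Step 5: x=[7.0000 6.0000 13.0000] v=[6.0000 -10.0000 6.0000]
Step 6: x=[2.0000 9.0000 13.0000] v=[-10.0000 6.0000 0.0000]
Step 7: x=[2.0000 9.0000 13.0000] v=[0.0000 0.0000 0.0000]
Step 8: x=[7.0000 6.0000 13.0000] v=[10.0000 -6.0000 0.0000]
Max displacement = 3.0000

Answer: 3.0000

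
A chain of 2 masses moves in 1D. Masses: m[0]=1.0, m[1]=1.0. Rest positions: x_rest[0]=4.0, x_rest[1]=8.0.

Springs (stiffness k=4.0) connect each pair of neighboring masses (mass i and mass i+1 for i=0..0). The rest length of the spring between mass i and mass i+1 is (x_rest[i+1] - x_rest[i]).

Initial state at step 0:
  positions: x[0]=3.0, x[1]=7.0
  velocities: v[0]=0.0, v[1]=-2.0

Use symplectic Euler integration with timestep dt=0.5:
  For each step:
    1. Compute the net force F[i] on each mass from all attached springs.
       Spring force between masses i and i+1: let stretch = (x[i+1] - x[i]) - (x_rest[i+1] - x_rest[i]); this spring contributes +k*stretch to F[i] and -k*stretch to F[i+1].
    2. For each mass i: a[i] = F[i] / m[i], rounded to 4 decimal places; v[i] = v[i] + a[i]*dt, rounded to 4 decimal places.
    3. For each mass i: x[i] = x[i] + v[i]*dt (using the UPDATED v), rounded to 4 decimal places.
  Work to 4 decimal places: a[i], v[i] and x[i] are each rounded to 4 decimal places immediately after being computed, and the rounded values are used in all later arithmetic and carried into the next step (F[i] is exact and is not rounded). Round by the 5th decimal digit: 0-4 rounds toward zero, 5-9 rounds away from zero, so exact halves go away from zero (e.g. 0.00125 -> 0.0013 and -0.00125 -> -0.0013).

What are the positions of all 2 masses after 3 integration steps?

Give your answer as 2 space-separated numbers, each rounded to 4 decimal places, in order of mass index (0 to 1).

Step 0: x=[3.0000 7.0000] v=[0.0000 -2.0000]
Step 1: x=[3.0000 6.0000] v=[0.0000 -2.0000]
Step 2: x=[2.0000 6.0000] v=[-2.0000 0.0000]
Step 3: x=[1.0000 6.0000] v=[-2.0000 0.0000]

Answer: 1.0000 6.0000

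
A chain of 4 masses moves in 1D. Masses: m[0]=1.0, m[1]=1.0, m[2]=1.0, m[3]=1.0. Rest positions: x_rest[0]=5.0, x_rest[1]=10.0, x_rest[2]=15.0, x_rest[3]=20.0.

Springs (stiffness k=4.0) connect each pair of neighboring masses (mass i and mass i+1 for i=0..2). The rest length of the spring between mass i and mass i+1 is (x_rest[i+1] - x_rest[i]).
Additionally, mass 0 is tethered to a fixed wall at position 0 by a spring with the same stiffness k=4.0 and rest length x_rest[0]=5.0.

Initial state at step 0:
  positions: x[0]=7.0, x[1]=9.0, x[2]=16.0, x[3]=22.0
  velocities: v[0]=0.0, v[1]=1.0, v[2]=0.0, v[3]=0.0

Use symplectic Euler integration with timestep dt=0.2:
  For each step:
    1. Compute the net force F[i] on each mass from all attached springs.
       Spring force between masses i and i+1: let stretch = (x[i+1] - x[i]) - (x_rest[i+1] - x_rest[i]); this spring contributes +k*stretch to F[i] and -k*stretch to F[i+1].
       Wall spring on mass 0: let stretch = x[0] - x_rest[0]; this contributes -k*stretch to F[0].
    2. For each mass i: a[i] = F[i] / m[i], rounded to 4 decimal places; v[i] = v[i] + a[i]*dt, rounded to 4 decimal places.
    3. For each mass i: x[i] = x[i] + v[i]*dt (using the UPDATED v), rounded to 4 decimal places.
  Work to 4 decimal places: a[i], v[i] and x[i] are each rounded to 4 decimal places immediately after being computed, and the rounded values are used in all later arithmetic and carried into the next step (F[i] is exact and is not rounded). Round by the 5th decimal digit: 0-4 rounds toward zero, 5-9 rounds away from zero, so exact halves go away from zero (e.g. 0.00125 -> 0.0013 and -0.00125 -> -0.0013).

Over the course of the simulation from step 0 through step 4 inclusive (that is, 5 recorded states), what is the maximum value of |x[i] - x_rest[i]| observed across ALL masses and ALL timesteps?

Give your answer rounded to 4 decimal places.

Answer: 2.5856

Derivation:
Step 0: x=[7.0000 9.0000 16.0000 22.0000] v=[0.0000 1.0000 0.0000 0.0000]
Step 1: x=[6.2000 10.0000 15.8400 21.8400] v=[-4.0000 5.0000 -0.8000 -0.8000]
Step 2: x=[5.0160 11.3264 15.7056 21.5200] v=[-5.9200 6.6320 -0.6720 -1.6000]
Step 3: x=[4.0391 12.3438 15.8008 21.0697] v=[-4.8845 5.0870 0.4762 -2.2515]
Step 4: x=[3.7447 12.5856 16.1859 20.5764] v=[-1.4720 1.2088 1.9257 -2.4666]
Max displacement = 2.5856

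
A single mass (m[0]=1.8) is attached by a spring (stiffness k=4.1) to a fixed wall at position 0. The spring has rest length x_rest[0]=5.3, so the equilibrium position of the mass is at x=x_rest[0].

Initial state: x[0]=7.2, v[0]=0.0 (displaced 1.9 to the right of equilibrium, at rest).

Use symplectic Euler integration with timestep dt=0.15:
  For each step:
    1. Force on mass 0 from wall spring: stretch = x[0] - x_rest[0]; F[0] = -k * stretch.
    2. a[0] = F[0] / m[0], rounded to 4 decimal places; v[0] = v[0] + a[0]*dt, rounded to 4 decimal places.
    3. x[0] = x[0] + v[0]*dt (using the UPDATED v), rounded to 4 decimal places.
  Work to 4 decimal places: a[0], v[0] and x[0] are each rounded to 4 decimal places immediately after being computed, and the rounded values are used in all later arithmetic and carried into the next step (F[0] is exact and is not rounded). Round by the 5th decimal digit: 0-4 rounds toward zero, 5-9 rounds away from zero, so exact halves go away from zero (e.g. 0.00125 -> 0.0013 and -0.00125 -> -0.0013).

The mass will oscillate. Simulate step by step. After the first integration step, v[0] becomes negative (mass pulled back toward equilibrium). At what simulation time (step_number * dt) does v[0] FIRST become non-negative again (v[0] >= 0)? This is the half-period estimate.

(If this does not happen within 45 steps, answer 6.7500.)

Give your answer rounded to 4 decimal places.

Answer: 2.1000

Derivation:
Step 0: x=[7.2000] v=[0.0000]
Step 1: x=[7.1026] v=[-0.6492]
Step 2: x=[6.9128] v=[-1.2651]
Step 3: x=[6.6404] v=[-1.8161]
Step 4: x=[6.2993] v=[-2.2741]
Step 5: x=[5.9070] v=[-2.6155]
Step 6: x=[5.4836] v=[-2.8229]
Step 7: x=[5.0508] v=[-2.8856]
Step 8: x=[4.6307] v=[-2.8005]
Step 9: x=[4.2449] v=[-2.5718]
Step 10: x=[3.9132] v=[-2.2113]
Step 11: x=[3.6526] v=[-1.7375]
Step 12: x=[3.4764] v=[-1.1746]
Step 13: x=[3.3937] v=[-0.5515]
Step 14: x=[3.4087] v=[0.0998]
First v>=0 after going negative at step 14, time=2.1000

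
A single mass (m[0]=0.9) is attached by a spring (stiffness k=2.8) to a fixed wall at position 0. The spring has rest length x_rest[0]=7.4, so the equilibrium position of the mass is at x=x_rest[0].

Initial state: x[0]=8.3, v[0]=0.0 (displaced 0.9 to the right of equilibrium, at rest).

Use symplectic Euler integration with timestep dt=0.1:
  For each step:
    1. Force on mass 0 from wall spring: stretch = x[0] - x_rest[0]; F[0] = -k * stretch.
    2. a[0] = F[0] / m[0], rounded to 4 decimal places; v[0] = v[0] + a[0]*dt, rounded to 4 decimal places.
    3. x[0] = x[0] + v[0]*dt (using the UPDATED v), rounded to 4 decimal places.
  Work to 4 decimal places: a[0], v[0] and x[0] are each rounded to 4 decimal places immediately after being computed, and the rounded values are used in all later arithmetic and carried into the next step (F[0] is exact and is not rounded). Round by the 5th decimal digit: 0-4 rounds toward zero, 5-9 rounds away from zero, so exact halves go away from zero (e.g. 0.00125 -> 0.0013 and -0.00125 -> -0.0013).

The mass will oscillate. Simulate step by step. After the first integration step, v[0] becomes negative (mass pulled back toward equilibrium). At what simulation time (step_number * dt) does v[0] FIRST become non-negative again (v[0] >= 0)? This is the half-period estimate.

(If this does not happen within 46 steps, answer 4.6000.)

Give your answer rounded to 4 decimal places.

Answer: 1.8000

Derivation:
Step 0: x=[8.3000] v=[0.0000]
Step 1: x=[8.2720] v=[-0.2800]
Step 2: x=[8.2169] v=[-0.5513]
Step 3: x=[8.1364] v=[-0.8055]
Step 4: x=[8.0329] v=[-1.0346]
Step 5: x=[7.9098] v=[-1.2315]
Step 6: x=[7.7708] v=[-1.3901]
Step 7: x=[7.6203] v=[-1.5055]
Step 8: x=[7.4629] v=[-1.5740]
Step 9: x=[7.3035] v=[-1.5936]
Step 10: x=[7.1471] v=[-1.5636]
Step 11: x=[6.9986] v=[-1.4849]
Step 12: x=[6.8626] v=[-1.3600]
Step 13: x=[6.7433] v=[-1.1928]
Step 14: x=[6.6445] v=[-0.9885]
Step 15: x=[6.5692] v=[-0.7535]
Step 16: x=[6.5197] v=[-0.4950]
Step 17: x=[6.4976] v=[-0.2211]
Step 18: x=[6.5036] v=[0.0597]
First v>=0 after going negative at step 18, time=1.8000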